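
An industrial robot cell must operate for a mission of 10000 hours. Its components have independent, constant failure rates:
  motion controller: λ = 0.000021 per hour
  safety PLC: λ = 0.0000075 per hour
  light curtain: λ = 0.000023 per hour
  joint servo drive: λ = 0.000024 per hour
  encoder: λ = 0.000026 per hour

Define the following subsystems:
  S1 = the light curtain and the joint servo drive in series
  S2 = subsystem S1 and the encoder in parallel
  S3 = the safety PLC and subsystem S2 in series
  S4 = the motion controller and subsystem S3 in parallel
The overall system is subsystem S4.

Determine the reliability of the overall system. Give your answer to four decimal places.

R(motion controller) = exp(−0.000021 × 10000) = 0.810584
R(safety PLC) = exp(−0.0000075 × 10000) = 0.927743
R(light curtain) = exp(−0.000023 × 10000) = 0.794534
R(joint servo drive) = exp(−0.000024 × 10000) = 0.786628
R(encoder) = exp(−0.000026 × 10000) = 0.771052
Series (light curtain and joint servo drive): 0.794534 × 0.786628 = 0.625003
Parallel ([0.625003] and encoder): 1 − (1 − 0.625003)(1 − 0.771052) = 0.914145
Series (safety PLC and [0.914145]): 0.927743 × 0.914145 = 0.848092
Parallel (motion controller and [0.848092]): 1 − (1 − 0.810584)(1 − 0.848092) = 0.9712

0.9712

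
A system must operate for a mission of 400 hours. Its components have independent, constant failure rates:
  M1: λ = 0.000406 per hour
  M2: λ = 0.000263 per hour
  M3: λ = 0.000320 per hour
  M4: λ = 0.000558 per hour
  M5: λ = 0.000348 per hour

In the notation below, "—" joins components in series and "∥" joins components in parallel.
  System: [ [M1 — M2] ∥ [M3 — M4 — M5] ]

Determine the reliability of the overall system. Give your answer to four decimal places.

R(M1) = exp(−0.000406 × 400) = 0.850101
R(M2) = exp(−0.000263 × 400) = 0.900144
R(M3) = exp(−0.000320 × 400) = 0.879853
R(M4) = exp(−0.000558 × 400) = 0.799955
R(M5) = exp(−0.000348 × 400) = 0.870054
Series (M1 and M2): 0.850101 × 0.900144 = 0.765213
Series (M3, M4, and M5): 0.879853 × 0.799955 × 0.870054 = 0.612381
Parallel ([0.765213] and [0.612381]): 1 − (1 − 0.765213)(1 − 0.612381) = 0.9090

0.9090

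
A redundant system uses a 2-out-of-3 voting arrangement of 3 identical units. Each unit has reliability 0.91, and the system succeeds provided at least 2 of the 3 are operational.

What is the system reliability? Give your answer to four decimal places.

0.9772

R = Σ_{i=2}^{3} C(3,i) p^i (1−p)^{3−i} with p = 0.91
C(3,2)·0.91^2·0.09^1 = 0.223587
C(3,3)·0.91^3·0.09^0 = 0.753571
Sum = 0.9772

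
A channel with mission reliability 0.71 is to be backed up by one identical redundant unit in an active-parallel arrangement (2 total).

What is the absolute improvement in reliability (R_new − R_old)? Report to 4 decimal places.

0.2059

R_before = 0.71
R_after = 1 − (1 − 0.71)^2 = 0.9159
ΔR = 0.9159 − 0.71 = 0.2059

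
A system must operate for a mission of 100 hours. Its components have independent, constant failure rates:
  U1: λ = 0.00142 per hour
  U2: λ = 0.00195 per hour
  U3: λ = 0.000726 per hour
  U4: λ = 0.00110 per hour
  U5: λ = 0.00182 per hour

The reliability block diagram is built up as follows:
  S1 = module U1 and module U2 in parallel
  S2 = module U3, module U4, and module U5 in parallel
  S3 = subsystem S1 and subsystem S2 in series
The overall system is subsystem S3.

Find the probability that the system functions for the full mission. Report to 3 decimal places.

R(U1) = exp(−0.00142 × 100) = 0.86762
R(U2) = exp(−0.00195 × 100) = 0.82283
R(U3) = exp(−0.000726 × 100) = 0.92997
R(U4) = exp(−0.00110 × 100) = 0.89583
R(U5) = exp(−0.00182 × 100) = 0.83360
Parallel (U1 and U2): 1 − (1 − 0.86762)(1 − 0.82283) = 0.97655
Parallel (U3, U4, and U5): 1 − (1 − 0.92997)(1 − 0.89583)(1 − 0.83360) = 0.99879
Series ([0.97655] and [0.99879]): 0.97655 × 0.99879 = 0.975

0.975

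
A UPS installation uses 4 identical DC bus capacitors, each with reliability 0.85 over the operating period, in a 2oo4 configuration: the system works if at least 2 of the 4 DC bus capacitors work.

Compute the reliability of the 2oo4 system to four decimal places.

R = Σ_{i=2}^{4} C(4,i) p^i (1−p)^{4−i} with p = 0.85
C(4,2)·0.85^2·0.15^2 = 0.097538
C(4,3)·0.85^3·0.15^1 = 0.368475
C(4,4)·0.85^4·0.15^0 = 0.522006
Sum = 0.9880

0.9880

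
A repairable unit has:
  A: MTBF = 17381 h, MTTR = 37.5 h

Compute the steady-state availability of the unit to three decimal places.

0.998

A(A) = MTBF/(MTBF+MTTR) = 17381/(17381+37.5) = 0.998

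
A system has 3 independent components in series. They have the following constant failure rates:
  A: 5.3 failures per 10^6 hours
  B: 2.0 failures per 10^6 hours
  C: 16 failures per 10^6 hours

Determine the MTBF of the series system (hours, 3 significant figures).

42900

Series of exponential components: λ_sys = Σ λ_i
λ_sys = 0.0000053 + 0.0000020 + 0.000016 = 2.3300e-05 /h
MTBF = 1 / λ_sys = 42900 h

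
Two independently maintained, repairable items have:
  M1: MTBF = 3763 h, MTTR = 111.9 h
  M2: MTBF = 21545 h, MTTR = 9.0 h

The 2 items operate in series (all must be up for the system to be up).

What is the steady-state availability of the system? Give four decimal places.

0.9707

A(M1) = MTBF/(MTBF+MTTR) = 3763/(3763+111.9) = 0.971122
A(M2) = MTBF/(MTBF+MTTR) = 21545/(21545+9.0) = 0.999582
Series availability: 0.971122 × 0.999582 = 0.9707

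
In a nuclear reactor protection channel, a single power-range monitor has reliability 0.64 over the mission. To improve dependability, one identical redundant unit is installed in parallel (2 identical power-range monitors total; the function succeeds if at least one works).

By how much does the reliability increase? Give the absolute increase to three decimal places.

R_before = 0.64
R_after = 1 − (1 − 0.64)^2 = 0.870
ΔR = 0.870 − 0.64 = 0.230

0.230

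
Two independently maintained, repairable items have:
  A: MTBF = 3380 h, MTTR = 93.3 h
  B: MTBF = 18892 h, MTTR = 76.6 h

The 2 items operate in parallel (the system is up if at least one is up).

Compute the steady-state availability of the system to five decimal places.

A(A) = MTBF/(MTBF+MTTR) = 3380/(3380+93.3) = 0.973138
A(B) = MTBF/(MTBF+MTTR) = 18892/(18892+76.6) = 0.995962
Parallel availability: 1 − (1 − 0.973138)(1 − 0.995962) = 0.99989

0.99989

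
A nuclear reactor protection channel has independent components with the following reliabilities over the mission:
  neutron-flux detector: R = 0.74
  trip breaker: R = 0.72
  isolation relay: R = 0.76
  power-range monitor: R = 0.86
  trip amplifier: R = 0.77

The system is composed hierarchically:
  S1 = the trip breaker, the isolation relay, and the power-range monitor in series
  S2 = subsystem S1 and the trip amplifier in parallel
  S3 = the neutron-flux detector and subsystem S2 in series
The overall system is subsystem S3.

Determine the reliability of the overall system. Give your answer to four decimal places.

Series (trip breaker, isolation relay, and power-range monitor): 0.720000 × 0.760000 × 0.860000 = 0.470592
Parallel ([0.470592] and trip amplifier): 1 − (1 − 0.470592)(1 − 0.770000) = 0.878236
Series (neutron-flux detector and [0.878236]): 0.740000 × 0.878236 = 0.6499

0.6499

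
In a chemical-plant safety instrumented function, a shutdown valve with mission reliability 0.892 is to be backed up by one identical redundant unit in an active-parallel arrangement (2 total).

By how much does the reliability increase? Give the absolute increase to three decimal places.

R_before = 0.892
R_after = 1 − (1 − 0.892)^2 = 0.988
ΔR = 0.988 − 0.892 = 0.096

0.096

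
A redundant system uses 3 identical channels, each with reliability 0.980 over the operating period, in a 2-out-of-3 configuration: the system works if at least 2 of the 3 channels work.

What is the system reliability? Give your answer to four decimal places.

R = Σ_{i=2}^{3} C(3,i) p^i (1−p)^{3−i} with p = 0.980
C(3,2)·0.980^2·0.020^1 = 0.057624
C(3,3)·0.980^3·0.020^0 = 0.941192
Sum = 0.9988

0.9988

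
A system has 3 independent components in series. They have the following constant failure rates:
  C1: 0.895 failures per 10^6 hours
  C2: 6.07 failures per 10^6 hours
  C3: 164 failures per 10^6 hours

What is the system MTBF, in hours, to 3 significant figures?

5850

Series of exponential components: λ_sys = Σ λ_i
λ_sys = 0.000000895 + 0.00000607 + 0.000164 = 1.7097e-04 /h
MTBF = 1 / λ_sys = 5850 h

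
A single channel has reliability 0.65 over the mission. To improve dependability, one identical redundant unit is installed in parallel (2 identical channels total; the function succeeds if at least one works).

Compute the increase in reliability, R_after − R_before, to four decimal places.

R_before = 0.65
R_after = 1 − (1 − 0.65)^2 = 0.8775
ΔR = 0.8775 − 0.65 = 0.2275

0.2275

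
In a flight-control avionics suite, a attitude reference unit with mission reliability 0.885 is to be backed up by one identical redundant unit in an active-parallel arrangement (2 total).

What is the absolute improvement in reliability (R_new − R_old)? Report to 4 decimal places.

0.1018

R_before = 0.885
R_after = 1 − (1 − 0.885)^2 = 0.9868
ΔR = 0.9868 − 0.885 = 0.1018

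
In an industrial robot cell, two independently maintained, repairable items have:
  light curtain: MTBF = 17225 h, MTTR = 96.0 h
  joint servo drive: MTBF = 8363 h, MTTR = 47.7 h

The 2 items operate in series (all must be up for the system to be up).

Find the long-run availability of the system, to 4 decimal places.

0.9888

A(light curtain) = MTBF/(MTBF+MTTR) = 17225/(17225+96.0) = 0.994458
A(joint servo drive) = MTBF/(MTBF+MTTR) = 8363/(8363+47.7) = 0.994329
Series availability: 0.994458 × 0.994329 = 0.9888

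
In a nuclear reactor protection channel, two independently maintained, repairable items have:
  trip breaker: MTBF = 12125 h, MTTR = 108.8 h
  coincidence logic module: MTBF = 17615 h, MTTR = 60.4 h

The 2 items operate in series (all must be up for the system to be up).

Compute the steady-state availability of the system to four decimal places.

A(trip breaker) = MTBF/(MTBF+MTTR) = 12125/(12125+108.8) = 0.991107
A(coincidence logic module) = MTBF/(MTBF+MTTR) = 17615/(17615+60.4) = 0.996583
Series availability: 0.991107 × 0.996583 = 0.9877

0.9877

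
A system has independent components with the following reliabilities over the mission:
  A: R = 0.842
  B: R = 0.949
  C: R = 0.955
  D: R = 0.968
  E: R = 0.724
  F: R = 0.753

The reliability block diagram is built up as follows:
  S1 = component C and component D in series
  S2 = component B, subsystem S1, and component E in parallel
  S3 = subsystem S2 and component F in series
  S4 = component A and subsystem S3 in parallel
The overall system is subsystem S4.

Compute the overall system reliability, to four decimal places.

0.9608

Series (C and D): 0.955000 × 0.968000 = 0.924440
Parallel (B, [0.924440], and E): 1 − (1 − 0.949000)(1 − 0.924440)(1 − 0.724000) = 0.998936
Series ([0.998936] and F): 0.998936 × 0.753000 = 0.752199
Parallel (A and [0.752199]): 1 − (1 − 0.842000)(1 − 0.752199) = 0.9608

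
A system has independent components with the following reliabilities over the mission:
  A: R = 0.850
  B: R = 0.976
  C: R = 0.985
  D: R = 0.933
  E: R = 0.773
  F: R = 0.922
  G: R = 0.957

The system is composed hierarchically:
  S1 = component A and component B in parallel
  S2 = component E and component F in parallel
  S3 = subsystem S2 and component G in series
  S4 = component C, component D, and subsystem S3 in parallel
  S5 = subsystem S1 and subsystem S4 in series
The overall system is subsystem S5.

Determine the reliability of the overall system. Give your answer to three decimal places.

Parallel (A and B): 1 − (1 − 0.85000)(1 − 0.97600) = 0.99640
Parallel (E and F): 1 − (1 − 0.77300)(1 − 0.92200) = 0.98229
Series ([0.98229] and G): 0.98229 × 0.95700 = 0.94005
Parallel (C, D, and [0.94005]): 1 − (1 − 0.98500)(1 − 0.93300)(1 − 0.94005) = 0.99994
Series ([0.99640] and [0.99994]): 0.99640 × 0.99994 = 0.996

0.996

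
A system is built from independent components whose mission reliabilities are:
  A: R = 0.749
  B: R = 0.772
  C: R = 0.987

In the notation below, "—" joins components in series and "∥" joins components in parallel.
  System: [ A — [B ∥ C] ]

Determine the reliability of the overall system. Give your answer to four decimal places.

Parallel (B and C): 1 − (1 − 0.772000)(1 − 0.987000) = 0.997036
Series (A and [0.997036]): 0.749000 × 0.997036 = 0.7468

0.7468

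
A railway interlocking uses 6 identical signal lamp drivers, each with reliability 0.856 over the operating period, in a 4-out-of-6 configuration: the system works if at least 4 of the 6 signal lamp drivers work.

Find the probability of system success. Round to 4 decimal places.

0.9575

R = Σ_{i=4}^{6} C(6,i) p^i (1−p)^{6−i} with p = 0.856
C(6,4)·0.856^4·0.144^2 = 0.166998
C(6,5)·0.856^5·0.144^1 = 0.397084
C(6,6)·0.856^6·0.144^0 = 0.393407
Sum = 0.9575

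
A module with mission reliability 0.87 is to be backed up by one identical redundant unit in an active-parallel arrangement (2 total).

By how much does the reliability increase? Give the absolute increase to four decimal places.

0.1131

R_before = 0.87
R_after = 1 − (1 − 0.87)^2 = 0.9831
ΔR = 0.9831 − 0.87 = 0.1131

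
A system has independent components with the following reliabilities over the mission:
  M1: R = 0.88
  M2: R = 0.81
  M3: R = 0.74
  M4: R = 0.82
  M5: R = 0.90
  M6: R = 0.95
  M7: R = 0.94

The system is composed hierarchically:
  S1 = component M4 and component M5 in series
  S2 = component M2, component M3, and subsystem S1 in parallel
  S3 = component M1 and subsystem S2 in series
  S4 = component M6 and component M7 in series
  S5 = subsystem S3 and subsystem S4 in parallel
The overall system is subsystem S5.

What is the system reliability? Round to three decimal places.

0.986

Series (M4 and M5): 0.82000 × 0.90000 = 0.73800
Parallel (M2, M3, and [0.73800]): 1 − (1 − 0.81000)(1 − 0.74000)(1 − 0.73800) = 0.98706
Series (M1 and [0.98706]): 0.88000 × 0.98706 = 0.86861
Series (M6 and M7): 0.95000 × 0.94000 = 0.89300
Parallel ([0.86861] and [0.89300]): 1 − (1 − 0.86861)(1 − 0.89300) = 0.986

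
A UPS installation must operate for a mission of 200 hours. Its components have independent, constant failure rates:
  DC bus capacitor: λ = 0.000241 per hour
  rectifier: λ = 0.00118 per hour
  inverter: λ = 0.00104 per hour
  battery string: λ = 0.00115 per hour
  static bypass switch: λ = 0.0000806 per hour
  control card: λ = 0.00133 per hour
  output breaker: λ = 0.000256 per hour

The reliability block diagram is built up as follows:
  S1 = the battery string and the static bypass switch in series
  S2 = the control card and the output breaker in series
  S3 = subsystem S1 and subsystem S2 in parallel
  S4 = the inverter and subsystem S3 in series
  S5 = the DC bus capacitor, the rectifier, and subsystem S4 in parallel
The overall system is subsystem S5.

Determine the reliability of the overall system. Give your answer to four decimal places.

0.9977

R(DC bus capacitor) = exp(−0.000241 × 200) = 0.952943
R(rectifier) = exp(−0.00118 × 200) = 0.789781
R(inverter) = exp(−0.00104 × 200) = 0.812207
R(battery string) = exp(−0.00115 × 200) = 0.794534
R(static bypass switch) = exp(−0.0000806 × 200) = 0.984009
R(control card) = exp(−0.00133 × 200) = 0.766439
R(output breaker) = exp(−0.000256 × 200) = 0.950089
Series (battery string and static bypass switch): 0.794534 × 0.984009 = 0.781829
Series (control card and output breaker): 0.766439 × 0.950089 = 0.728185
Parallel ([0.781829] and [0.728185]): 1 − (1 − 0.781829)(1 − 0.728185) = 0.940698
Series (inverter and [0.940698]): 0.812207 × 0.940698 = 0.764042
Parallel (DC bus capacitor, rectifier, and [0.764042]): 1 − (1 − 0.952943)(1 − 0.789781)(1 − 0.764042) = 0.9977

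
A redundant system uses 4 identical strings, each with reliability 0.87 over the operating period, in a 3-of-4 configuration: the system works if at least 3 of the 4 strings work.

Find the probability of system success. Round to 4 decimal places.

0.9153

R = Σ_{i=3}^{4} C(4,i) p^i (1−p)^{4−i} with p = 0.87
C(4,3)·0.87^3·0.13^1 = 0.342422
C(4,4)·0.87^4·0.13^0 = 0.572898
Sum = 0.9153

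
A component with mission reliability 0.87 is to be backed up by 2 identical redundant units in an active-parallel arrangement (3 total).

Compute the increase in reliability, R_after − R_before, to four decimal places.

R_before = 0.87
R_after = 1 − (1 − 0.87)^3 = 0.9978
ΔR = 0.9978 − 0.87 = 0.1278

0.1278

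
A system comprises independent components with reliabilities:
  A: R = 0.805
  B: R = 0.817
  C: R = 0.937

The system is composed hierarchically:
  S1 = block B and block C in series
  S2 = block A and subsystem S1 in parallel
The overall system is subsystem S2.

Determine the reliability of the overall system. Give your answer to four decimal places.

Series (B and C): 0.817000 × 0.937000 = 0.765529
Parallel (A and [0.765529]): 1 − (1 − 0.805000)(1 − 0.765529) = 0.9543

0.9543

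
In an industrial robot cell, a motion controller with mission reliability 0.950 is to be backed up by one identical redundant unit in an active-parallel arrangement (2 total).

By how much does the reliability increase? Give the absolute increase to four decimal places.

R_before = 0.950
R_after = 1 − (1 − 0.950)^2 = 0.9975
ΔR = 0.9975 − 0.950 = 0.0475

0.0475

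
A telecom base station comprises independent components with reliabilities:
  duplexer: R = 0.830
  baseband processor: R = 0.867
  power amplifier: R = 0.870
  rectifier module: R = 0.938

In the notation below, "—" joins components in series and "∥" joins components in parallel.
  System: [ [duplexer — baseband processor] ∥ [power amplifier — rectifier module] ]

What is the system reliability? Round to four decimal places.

Series (duplexer and baseband processor): 0.830000 × 0.867000 = 0.719610
Series (power amplifier and rectifier module): 0.870000 × 0.938000 = 0.816060
Parallel ([0.719610] and [0.816060]): 1 − (1 − 0.719610)(1 − 0.816060) = 0.9484

0.9484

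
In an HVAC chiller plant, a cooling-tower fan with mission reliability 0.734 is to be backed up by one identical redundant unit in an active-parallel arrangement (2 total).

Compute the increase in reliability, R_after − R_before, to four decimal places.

0.1952

R_before = 0.734
R_after = 1 − (1 − 0.734)^2 = 0.9292
ΔR = 0.9292 − 0.734 = 0.1952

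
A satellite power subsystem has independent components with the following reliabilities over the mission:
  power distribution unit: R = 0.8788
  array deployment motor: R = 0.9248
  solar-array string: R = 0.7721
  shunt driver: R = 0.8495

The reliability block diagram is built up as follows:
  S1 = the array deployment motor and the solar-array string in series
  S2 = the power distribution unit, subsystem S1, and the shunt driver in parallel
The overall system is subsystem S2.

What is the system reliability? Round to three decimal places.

Series (array deployment motor and solar-array string): 0.92480 × 0.77210 = 0.71404
Parallel (power distribution unit, [0.71404], and shunt driver): 1 − (1 − 0.87880)(1 − 0.71404)(1 − 0.84950) = 0.995

0.995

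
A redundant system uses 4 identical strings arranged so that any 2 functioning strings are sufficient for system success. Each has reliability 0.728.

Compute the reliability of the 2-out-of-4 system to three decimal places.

R = Σ_{i=2}^{4} C(4,i) p^i (1−p)^{4−i} with p = 0.728
C(4,2)·0.728^2·0.272^2 = 0.23526
C(4,3)·0.728^3·0.272^1 = 0.41978
C(4,4)·0.728^4·0.272^0 = 0.28088
Sum = 0.936

0.936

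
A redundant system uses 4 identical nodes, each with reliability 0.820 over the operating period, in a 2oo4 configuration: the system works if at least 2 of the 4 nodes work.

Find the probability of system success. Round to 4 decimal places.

R = Σ_{i=2}^{4} C(4,i) p^i (1−p)^{4−i} with p = 0.820
C(4,2)·0.820^2·0.180^2 = 0.130715
C(4,3)·0.820^3·0.180^1 = 0.396985
C(4,4)·0.820^4·0.180^0 = 0.452122
Sum = 0.9798

0.9798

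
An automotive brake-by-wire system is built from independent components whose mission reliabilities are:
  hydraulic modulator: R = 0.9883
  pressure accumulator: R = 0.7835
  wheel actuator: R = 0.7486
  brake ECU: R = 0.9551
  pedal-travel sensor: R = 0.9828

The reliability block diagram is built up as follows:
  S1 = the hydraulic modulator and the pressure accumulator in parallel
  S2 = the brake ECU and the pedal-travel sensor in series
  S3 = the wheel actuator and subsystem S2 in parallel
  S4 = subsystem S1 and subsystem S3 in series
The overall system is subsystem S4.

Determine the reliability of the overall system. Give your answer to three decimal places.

0.982

Parallel (hydraulic modulator and pressure accumulator): 1 − (1 − 0.98830)(1 − 0.78350) = 0.99747
Series (brake ECU and pedal-travel sensor): 0.95510 × 0.98280 = 0.93867
Parallel (wheel actuator and [0.93867]): 1 − (1 − 0.74860)(1 − 0.93867) = 0.98458
Series ([0.99747] and [0.98458]): 0.99747 × 0.98458 = 0.982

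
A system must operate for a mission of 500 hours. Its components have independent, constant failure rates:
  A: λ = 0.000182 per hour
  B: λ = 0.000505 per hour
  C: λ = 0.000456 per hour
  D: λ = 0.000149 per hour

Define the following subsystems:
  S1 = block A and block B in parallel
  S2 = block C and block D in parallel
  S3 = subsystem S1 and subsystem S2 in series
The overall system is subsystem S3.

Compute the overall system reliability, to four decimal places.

0.9662

R(A) = exp(−0.000182 × 500) = 0.913018
R(B) = exp(−0.000505 × 500) = 0.776856
R(C) = exp(−0.000456 × 500) = 0.796124
R(D) = exp(−0.000149 × 500) = 0.928207
Parallel (A and B): 1 − (1 − 0.913018)(1 − 0.776856) = 0.980590
Parallel (C and D): 1 − (1 − 0.796124)(1 − 0.928207) = 0.985363
Series ([0.980590] and [0.985363]): 0.980590 × 0.985363 = 0.9662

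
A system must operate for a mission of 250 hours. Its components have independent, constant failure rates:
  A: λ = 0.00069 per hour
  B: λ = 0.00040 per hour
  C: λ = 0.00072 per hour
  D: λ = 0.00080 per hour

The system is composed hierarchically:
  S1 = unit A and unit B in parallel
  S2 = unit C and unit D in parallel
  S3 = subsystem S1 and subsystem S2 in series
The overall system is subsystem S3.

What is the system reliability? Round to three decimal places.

R(A) = exp(−0.00069 × 250) = 0.84156
R(B) = exp(−0.00040 × 250) = 0.90484
R(C) = exp(−0.00072 × 250) = 0.83527
R(D) = exp(−0.00080 × 250) = 0.81873
Parallel (A and B): 1 − (1 − 0.84156)(1 − 0.90484) = 0.98492
Parallel (C and D): 1 − (1 − 0.83527)(1 − 0.81873) = 0.97014
Series ([0.98492] and [0.97014]): 0.98492 × 0.97014 = 0.956

0.956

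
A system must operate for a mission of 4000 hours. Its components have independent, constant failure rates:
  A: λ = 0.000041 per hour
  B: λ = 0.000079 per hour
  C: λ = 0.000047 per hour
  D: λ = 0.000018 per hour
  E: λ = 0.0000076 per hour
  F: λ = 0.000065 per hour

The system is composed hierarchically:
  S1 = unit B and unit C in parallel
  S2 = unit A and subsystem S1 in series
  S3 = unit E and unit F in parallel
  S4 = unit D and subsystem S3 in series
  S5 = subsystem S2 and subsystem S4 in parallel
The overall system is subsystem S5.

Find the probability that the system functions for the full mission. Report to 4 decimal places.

R(A) = exp(−0.000041 × 4000) = 0.848742
R(B) = exp(−0.000079 × 4000) = 0.729059
R(C) = exp(−0.000047 × 4000) = 0.828615
R(D) = exp(−0.000018 × 4000) = 0.930531
R(E) = exp(−0.0000076 × 4000) = 0.970057
R(F) = exp(−0.000065 × 4000) = 0.771052
Parallel (B and C): 1 − (1 − 0.729059)(1 − 0.828615) = 0.953565
Series (A and [0.953565]): 0.848742 × 0.953565 = 0.809331
Parallel (E and F): 1 − (1 − 0.970057)(1 − 0.771052) = 0.993145
Series (D and [0.993145]): 0.930531 × 0.993145 = 0.924152
Parallel ([0.809331] and [0.924152]): 1 − (1 − 0.809331)(1 − 0.924152) = 0.9855

0.9855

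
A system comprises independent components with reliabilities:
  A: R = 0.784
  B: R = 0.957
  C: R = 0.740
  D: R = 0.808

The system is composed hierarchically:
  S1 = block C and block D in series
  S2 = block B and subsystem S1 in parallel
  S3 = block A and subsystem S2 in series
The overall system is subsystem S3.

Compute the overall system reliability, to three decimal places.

Series (C and D): 0.74000 × 0.80800 = 0.59792
Parallel (B and [0.59792]): 1 − (1 − 0.95700)(1 − 0.59792) = 0.98271
Series (A and [0.98271]): 0.78400 × 0.98271 = 0.770

0.770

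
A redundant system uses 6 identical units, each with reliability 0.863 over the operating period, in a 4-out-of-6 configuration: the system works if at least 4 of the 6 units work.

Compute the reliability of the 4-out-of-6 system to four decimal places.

R = Σ_{i=4}^{6} C(6,i) p^i (1−p)^{6−i} with p = 0.863
C(6,4)·0.863^4·0.137^2 = 0.156162
C(6,5)·0.863^5·0.137^1 = 0.393483
C(6,6)·0.863^6·0.137^0 = 0.413109
Sum = 0.9628

0.9628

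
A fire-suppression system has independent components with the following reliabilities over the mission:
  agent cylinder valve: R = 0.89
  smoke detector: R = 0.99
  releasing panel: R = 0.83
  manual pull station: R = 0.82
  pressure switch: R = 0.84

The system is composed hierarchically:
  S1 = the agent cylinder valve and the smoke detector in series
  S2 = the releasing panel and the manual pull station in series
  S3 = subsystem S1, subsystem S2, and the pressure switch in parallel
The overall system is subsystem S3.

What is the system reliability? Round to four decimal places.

0.9939

Series (agent cylinder valve and smoke detector): 0.890000 × 0.990000 = 0.881100
Series (releasing panel and manual pull station): 0.830000 × 0.820000 = 0.680600
Parallel ([0.881100], [0.680600], and pressure switch): 1 − (1 − 0.881100)(1 − 0.680600)(1 − 0.840000) = 0.9939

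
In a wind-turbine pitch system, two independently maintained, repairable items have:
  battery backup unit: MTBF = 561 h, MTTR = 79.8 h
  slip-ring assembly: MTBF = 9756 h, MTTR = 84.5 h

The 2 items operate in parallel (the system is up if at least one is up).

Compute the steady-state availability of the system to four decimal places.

A(battery backup unit) = MTBF/(MTBF+MTTR) = 561/(561+79.8) = 0.875468
A(slip-ring assembly) = MTBF/(MTBF+MTTR) = 9756/(9756+84.5) = 0.991413
Parallel availability: 1 − (1 − 0.875468)(1 − 0.991413) = 0.9989

0.9989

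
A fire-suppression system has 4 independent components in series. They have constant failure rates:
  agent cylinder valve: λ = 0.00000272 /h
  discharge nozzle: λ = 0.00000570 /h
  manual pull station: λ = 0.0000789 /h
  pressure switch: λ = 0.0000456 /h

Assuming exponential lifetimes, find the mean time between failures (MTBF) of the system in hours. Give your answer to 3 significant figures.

7520

Series of exponential components: λ_sys = Σ λ_i
λ_sys = 0.00000272 + 0.00000570 + 0.0000789 + 0.0000456 = 1.3292e-04 /h
MTBF = 1 / λ_sys = 7520 h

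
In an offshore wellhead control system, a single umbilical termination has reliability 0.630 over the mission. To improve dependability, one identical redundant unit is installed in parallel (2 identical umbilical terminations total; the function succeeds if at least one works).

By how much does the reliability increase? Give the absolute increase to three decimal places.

0.233

R_before = 0.630
R_after = 1 − (1 − 0.630)^2 = 0.863
ΔR = 0.863 − 0.630 = 0.233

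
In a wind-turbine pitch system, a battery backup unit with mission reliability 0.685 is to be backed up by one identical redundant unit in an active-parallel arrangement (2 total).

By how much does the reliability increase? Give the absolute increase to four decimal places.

0.2158

R_before = 0.685
R_after = 1 − (1 − 0.685)^2 = 0.9008
ΔR = 0.9008 − 0.685 = 0.2158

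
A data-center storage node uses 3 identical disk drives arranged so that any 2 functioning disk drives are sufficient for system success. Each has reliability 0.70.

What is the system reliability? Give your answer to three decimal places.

R = Σ_{i=2}^{3} C(3,i) p^i (1−p)^{3−i} with p = 0.70
C(3,2)·0.70^2·0.30^1 = 0.44100
C(3,3)·0.70^3·0.30^0 = 0.34300
Sum = 0.784

0.784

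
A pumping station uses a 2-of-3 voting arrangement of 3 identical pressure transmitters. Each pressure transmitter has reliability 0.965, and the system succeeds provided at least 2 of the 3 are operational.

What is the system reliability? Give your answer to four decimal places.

R = Σ_{i=2}^{3} C(3,i) p^i (1−p)^{3−i} with p = 0.965
C(3,2)·0.965^2·0.035^1 = 0.097779
C(3,3)·0.965^3·0.035^0 = 0.898632
Sum = 0.9964

0.9964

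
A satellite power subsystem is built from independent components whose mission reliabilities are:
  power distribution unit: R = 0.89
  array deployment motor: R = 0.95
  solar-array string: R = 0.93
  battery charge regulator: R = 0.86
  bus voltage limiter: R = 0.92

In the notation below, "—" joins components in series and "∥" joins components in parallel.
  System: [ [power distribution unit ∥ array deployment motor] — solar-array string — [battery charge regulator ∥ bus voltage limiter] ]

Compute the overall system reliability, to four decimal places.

0.9145

Parallel (power distribution unit and array deployment motor): 1 − (1 − 0.890000)(1 − 0.950000) = 0.994500
Parallel (battery charge regulator and bus voltage limiter): 1 − (1 − 0.860000)(1 − 0.920000) = 0.988800
Series ([0.994500], solar-array string, and [0.988800]): 0.994500 × 0.930000 × 0.988800 = 0.9145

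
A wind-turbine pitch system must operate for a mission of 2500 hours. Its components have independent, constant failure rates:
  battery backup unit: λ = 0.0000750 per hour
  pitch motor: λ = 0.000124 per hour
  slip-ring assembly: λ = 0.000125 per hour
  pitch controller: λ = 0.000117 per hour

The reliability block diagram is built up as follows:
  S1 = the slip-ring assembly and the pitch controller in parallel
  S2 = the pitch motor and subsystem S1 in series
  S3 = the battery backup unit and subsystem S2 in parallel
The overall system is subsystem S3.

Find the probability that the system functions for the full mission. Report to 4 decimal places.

0.9459

R(battery backup unit) = exp(−0.0000750 × 2500) = 0.829029
R(pitch motor) = exp(−0.000124 × 2500) = 0.733447
R(slip-ring assembly) = exp(−0.000125 × 2500) = 0.731616
R(pitch controller) = exp(−0.000117 × 2500) = 0.746395
Parallel (slip-ring assembly and pitch controller): 1 − (1 − 0.731616)(1 − 0.746395) = 0.931936
Series (pitch motor and [0.931936]): 0.733447 × 0.931936 = 0.683526
Parallel (battery backup unit and [0.683526]): 1 − (1 − 0.829029)(1 − 0.683526) = 0.9459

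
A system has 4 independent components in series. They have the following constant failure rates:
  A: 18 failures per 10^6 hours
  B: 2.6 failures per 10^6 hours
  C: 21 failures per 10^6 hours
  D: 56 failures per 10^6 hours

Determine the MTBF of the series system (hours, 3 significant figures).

10200

Series of exponential components: λ_sys = Σ λ_i
λ_sys = 0.000018 + 0.0000026 + 0.000021 + 0.000056 = 9.7600e-05 /h
MTBF = 1 / λ_sys = 10200 h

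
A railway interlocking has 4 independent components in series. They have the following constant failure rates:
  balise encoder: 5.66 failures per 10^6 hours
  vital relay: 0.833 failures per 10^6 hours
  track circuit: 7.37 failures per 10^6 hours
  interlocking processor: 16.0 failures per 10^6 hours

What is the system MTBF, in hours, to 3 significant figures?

Series of exponential components: λ_sys = Σ λ_i
λ_sys = 0.00000566 + 0.000000833 + 0.00000737 + 0.0000160 = 2.9863e-05 /h
MTBF = 1 / λ_sys = 33500 h

33500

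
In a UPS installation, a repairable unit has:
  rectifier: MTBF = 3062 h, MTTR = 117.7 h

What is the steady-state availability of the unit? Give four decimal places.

A(rectifier) = MTBF/(MTBF+MTTR) = 3062/(3062+117.7) = 0.9630

0.9630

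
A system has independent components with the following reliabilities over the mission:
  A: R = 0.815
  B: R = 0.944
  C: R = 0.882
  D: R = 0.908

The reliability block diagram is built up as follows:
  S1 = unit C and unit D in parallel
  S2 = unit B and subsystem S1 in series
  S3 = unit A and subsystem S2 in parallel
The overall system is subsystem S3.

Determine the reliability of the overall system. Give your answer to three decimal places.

0.988

Parallel (C and D): 1 − (1 − 0.88200)(1 − 0.90800) = 0.98914
Series (B and [0.98914]): 0.94400 × 0.98914 = 0.93375
Parallel (A and [0.93375]): 1 − (1 − 0.81500)(1 − 0.93375) = 0.988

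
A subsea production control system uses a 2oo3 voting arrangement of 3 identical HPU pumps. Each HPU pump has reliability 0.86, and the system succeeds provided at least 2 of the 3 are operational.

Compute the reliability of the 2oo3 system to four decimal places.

0.9467

R = Σ_{i=2}^{3} C(3,i) p^i (1−p)^{3−i} with p = 0.86
C(3,2)·0.86^2·0.14^1 = 0.310632
C(3,3)·0.86^3·0.14^0 = 0.636056
Sum = 0.9467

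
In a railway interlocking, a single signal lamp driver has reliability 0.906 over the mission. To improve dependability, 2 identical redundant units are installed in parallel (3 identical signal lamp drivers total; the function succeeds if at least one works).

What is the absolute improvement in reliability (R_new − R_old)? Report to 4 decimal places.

0.0932

R_before = 0.906
R_after = 1 − (1 − 0.906)^3 = 0.9992
ΔR = 0.9992 − 0.906 = 0.0932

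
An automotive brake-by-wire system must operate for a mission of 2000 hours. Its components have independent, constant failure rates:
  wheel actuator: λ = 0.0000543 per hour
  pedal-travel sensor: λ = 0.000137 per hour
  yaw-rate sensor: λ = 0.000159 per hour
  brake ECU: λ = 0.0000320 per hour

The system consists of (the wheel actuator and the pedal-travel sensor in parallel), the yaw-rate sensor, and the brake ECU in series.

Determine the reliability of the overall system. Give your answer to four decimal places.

0.6657

R(wheel actuator) = exp(−0.0000543 × 2000) = 0.897089
R(pedal-travel sensor) = exp(−0.000137 × 2000) = 0.760332
R(yaw-rate sensor) = exp(−0.000159 × 2000) = 0.727603
R(brake ECU) = exp(−0.0000320 × 2000) = 0.938005
Parallel (wheel actuator and pedal-travel sensor): 1 − (1 − 0.897089)(1 − 0.760332) = 0.975336
Series ([0.975336], yaw-rate sensor, and brake ECU): 0.975336 × 0.727603 × 0.938005 = 0.6657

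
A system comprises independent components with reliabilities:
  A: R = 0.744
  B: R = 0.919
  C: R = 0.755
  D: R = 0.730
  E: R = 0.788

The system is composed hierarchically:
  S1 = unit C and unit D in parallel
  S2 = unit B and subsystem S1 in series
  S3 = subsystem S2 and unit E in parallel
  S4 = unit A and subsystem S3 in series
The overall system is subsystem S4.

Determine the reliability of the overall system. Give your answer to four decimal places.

0.7216

Parallel (C and D): 1 − (1 − 0.755000)(1 − 0.730000) = 0.933850
Series (B and [0.933850]): 0.919000 × 0.933850 = 0.858208
Parallel ([0.858208] and E): 1 − (1 − 0.858208)(1 − 0.788000) = 0.969940
Series (A and [0.969940]): 0.744000 × 0.969940 = 0.7216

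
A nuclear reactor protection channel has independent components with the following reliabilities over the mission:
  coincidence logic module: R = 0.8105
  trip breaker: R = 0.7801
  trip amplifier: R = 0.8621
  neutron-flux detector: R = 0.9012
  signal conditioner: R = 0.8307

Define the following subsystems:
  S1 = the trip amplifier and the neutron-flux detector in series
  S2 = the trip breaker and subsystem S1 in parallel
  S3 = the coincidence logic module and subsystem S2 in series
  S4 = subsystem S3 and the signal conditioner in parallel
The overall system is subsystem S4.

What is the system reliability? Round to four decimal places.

0.9612

Series (trip amplifier and neutron-flux detector): 0.862100 × 0.901200 = 0.776925
Parallel (trip breaker and [0.776925]): 1 − (1 − 0.780100)(1 − 0.776925) = 0.950946
Series (coincidence logic module and [0.950946]): 0.810500 × 0.950946 = 0.770742
Parallel ([0.770742] and signal conditioner): 1 − (1 − 0.770742)(1 − 0.830700) = 0.9612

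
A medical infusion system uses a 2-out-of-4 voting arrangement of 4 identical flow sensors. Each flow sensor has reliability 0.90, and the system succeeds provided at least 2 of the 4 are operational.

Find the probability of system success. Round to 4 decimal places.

R = Σ_{i=2}^{4} C(4,i) p^i (1−p)^{4−i} with p = 0.90
C(4,2)·0.90^2·0.10^2 = 0.048600
C(4,3)·0.90^3·0.10^1 = 0.291600
C(4,4)·0.90^4·0.10^0 = 0.656100
Sum = 0.9963

0.9963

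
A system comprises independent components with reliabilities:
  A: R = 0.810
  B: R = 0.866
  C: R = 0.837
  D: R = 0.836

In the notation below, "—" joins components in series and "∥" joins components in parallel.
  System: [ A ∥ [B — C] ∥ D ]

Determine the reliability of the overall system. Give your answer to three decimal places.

Series (B and C): 0.86600 × 0.83700 = 0.72484
Parallel (A, [0.72484], and D): 1 − (1 − 0.81000)(1 − 0.72484)(1 − 0.83600) = 0.991

0.991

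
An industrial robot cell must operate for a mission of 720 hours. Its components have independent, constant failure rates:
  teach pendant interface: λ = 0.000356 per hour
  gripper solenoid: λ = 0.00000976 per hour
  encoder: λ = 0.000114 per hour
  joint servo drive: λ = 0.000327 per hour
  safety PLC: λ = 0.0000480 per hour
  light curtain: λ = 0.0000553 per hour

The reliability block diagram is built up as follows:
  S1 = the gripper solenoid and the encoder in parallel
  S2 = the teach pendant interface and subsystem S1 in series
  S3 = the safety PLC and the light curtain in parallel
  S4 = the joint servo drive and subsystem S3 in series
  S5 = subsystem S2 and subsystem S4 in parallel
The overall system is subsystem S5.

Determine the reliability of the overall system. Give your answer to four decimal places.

R(teach pendant interface) = exp(−0.000356 × 720) = 0.773894
R(gripper solenoid) = exp(−0.00000976 × 720) = 0.992997
R(encoder) = exp(−0.000114 × 720) = 0.921198
R(joint servo drive) = exp(−0.000327 × 720) = 0.790223
R(safety PLC) = exp(−0.0000480 × 720) = 0.966030
R(light curtain) = exp(−0.0000553 × 720) = 0.960966
Parallel (gripper solenoid and encoder): 1 − (1 − 0.992997)(1 − 0.921198) = 0.999448
Series (teach pendant interface and [0.999448]): 0.773894 × 0.999448 = 0.773467
Parallel (safety PLC and light curtain): 1 − (1 − 0.966030)(1 − 0.960966) = 0.998674
Series (joint servo drive and [0.998674]): 0.790223 × 0.998674 = 0.789175
Parallel ([0.773467] and [0.789175]): 1 − (1 − 0.773467)(1 − 0.789175) = 0.9522

0.9522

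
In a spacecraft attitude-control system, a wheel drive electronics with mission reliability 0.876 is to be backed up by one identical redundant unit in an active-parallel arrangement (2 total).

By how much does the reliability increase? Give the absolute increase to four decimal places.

0.1086

R_before = 0.876
R_after = 1 − (1 − 0.876)^2 = 0.9846
ΔR = 0.9846 − 0.876 = 0.1086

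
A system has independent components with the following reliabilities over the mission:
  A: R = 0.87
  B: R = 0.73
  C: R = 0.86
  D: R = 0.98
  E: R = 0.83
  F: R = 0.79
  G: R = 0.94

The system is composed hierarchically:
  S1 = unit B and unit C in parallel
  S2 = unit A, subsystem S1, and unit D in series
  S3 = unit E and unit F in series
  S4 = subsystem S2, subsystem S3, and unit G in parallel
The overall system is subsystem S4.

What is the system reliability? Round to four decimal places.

0.9963

Parallel (B and C): 1 − (1 − 0.730000)(1 − 0.860000) = 0.962200
Series (A, [0.962200], and D): 0.870000 × 0.962200 × 0.980000 = 0.820372
Series (E and F): 0.830000 × 0.790000 = 0.655700
Parallel ([0.820372], [0.655700], and G): 1 − (1 − 0.820372)(1 − 0.655700)(1 − 0.940000) = 0.9963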